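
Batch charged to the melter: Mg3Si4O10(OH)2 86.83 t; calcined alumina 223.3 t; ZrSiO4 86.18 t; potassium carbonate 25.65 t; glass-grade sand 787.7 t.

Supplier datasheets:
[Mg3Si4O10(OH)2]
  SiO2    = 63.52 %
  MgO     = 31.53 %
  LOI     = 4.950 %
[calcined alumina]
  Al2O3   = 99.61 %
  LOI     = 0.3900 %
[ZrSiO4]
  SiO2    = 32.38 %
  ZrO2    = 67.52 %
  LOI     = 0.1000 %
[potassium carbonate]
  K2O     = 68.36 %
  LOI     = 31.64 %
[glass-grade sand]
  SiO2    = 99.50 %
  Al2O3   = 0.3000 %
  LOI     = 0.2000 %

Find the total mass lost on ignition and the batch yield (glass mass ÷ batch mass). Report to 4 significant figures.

LOI loss = 14.95 t; glass = 1195 t; yield = 98.76%

The whole derivation keeps full float precision in every operation — working values are shown with 4-significant-digit rounding between the steps. A single rounding completes every reported result — the derived quantities (yield, totals, LOI, the five compositions, glass mass) are carried in exact precision using the weight values on 1195 t of glass as given in question or answer.
LOI of each material in turn:
  Mg3Si4O10(OH)2: 86.83 × 0.04950 = 4.298 t
  calcined alumina: 223.3 × 0.003900 = 0.8709 t
  ZrSiO4: 86.18 × 0.001000 = 0.08618 t
  potassium carbonate: 25.65 × 0.3164 = 8.116 t
  glass-grade sand: 787.7 × 0.002000 = 1.575 t
Total LOI = 14.95 t
Glass = batch − LOI = 1210 − 14.95 = 1195 t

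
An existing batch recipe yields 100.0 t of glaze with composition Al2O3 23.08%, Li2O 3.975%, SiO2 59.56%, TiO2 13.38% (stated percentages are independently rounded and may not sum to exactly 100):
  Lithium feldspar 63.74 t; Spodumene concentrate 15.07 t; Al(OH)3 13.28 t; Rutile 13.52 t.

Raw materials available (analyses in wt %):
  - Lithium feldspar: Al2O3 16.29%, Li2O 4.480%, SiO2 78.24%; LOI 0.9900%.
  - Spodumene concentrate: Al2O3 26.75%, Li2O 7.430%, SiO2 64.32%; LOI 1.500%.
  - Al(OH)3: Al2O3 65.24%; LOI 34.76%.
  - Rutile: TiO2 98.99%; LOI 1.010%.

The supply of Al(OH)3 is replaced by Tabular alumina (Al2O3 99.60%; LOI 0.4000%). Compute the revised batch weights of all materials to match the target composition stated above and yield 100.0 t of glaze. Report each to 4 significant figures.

In-progress results are shown, with 4-significant-figure rounding, when written out; all internal work keeps exact precision end to end — each reported number takes just one rounding. The derived quantities (net glass mass, totals, LOI, the yield, the four compositions) are carried from the weighed amounts at 100.0 t of glass at exact precision as written in problem or answer.
Target masses of each oxide per 100.0 t glaze:
  Al2O3: 23.08% × 100.0 = 23.08 t
  Li2O: 3.975% × 100.0 = 3.975 t
  SiO2: 59.56% × 100.0 = 59.56 t
  TiO2: 13.38% × 100.0 = 13.38 t
Verifying the oxide balance per the reported batch figures, on the stated basis (sums match the target masses exact up to rounding of places):
  Al2O3: 63.74·0.1629 + 15.07·0.2675 + 8.701·0.9960 = 23.08 t (target 23.08 t)
  Li2O: 63.74·0.04480 + 15.07·0.07430 = 3.975 t (target 3.975 t)
  SiO2: 63.74·0.7824 + 15.07·0.6432 = 59.56 t (target 59.56 t)
  TiO2: 13.52·0.9899 = 13.38 t (target 13.38 t)
Glass-mass closure: total charge less LOI = 100.0 t (the Σ of target masses is 100.0 t; with the basis standing at 100.0 t — any gap is answer rounding).
Summing the batch: Σ batch = 101.0 t; ignition loss, Σ(batch × LOI) = 1.028 t; as yield: glass ÷ batch → 98.98%.

Revised batch per 100.0 t glaze:
  Lithium feldspar: 63.74 t
  Spodumene concentrate: 15.07 t
  Tabular alumina: 8.701 t
  Rutile: 13.52 t
Total batch = 101.0 t; LOI loss = 1.028 t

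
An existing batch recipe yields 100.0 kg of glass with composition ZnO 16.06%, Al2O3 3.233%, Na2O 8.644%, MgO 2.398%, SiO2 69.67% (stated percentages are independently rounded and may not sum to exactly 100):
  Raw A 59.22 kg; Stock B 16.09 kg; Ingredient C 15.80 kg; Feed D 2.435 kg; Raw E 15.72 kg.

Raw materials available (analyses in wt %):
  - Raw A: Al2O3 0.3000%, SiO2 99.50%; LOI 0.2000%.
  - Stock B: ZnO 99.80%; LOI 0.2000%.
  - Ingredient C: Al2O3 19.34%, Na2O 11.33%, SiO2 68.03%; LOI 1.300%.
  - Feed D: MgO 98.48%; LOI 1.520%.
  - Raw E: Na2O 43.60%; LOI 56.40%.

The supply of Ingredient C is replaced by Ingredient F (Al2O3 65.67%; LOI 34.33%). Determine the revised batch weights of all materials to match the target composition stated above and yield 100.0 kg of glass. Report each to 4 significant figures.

The intermediate values are shown (rounded to 4 significant figures) at each printed step — all internal work holds full float precision at all times. Each reported result is rounded only once. All derived quantities are rebuilt from the batch weights per 100.0 kg of glass in full float precision (the five compositions, ignition loss, net glass mass, totals, the yield), exactly as printed in the problem or the answer.
Oxide-by-oxide targets in 100.0 kg glass:
  ZnO: 16.06% × 100.0 = 16.06 kg
  Al2O3: 3.233% × 100.0 = 3.233 kg
  Na2O: 8.644% × 100.0 = 8.644 kg
  MgO: 2.398% × 100.0 = 2.398 kg
  SiO2: 69.67% × 100.0 = 69.67 kg
A balance pass over the oxides, with the batch weights as given, at the basis given (each sum matches its target mass net of answer rounding effects):
  ZnO: 16.09·0.9980 = 16.06 kg (target 16.06 kg)
  Al2O3: 70.02·0.003000 + 4.603·0.6567 = 3.233 kg (target 3.233 kg)
  Na2O: 19.83·0.4360 = 8.646 kg (target 8.644 kg)
  MgO: 2.435·0.9848 = 2.398 kg (target 2.398 kg)
  SiO2: 70.02·0.9950 = 69.67 kg (target 69.67 kg)
Glass mass check: batch total minus LOI = 100.0 kg (the targets, summed, come to 100.0 kg; versus the stated basis of 100.0 kg — differing by rounding only).
Total batch = Σ batch = 113.0 kg; LOI loss = Σ batch·LOI = 12.97 kg; glass ÷ batch gives a yield of 88.52%.

Revised batch per 100.0 kg glass:
  Raw A: 70.02 kg
  Stock B: 16.09 kg
  Ingredient F: 4.603 kg
  Feed D: 2.435 kg
  Raw E: 19.83 kg
Total batch = 113.0 kg; LOI loss = 12.97 kg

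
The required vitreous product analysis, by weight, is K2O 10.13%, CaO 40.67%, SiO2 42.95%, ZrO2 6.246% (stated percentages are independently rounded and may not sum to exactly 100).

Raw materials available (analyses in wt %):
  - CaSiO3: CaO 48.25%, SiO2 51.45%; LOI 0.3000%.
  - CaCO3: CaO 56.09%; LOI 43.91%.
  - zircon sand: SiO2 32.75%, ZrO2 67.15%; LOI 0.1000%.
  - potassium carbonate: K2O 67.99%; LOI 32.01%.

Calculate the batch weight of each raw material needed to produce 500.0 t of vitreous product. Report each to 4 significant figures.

Working values are shown, rounded to 4 significant figures, across the worked steps — the whole derivation runs at full precision through every step — a single rounding completes every reported figure — the derived quantities (glass mass, LOI, the yield, the four compositions, totals) are carried from the weighed amounts at 500.0 t of glass in full precision exactly as printed in either problem or answer.
Target oxide masses per 500.0 t vitreous product:
  K2O: 10.13% × 500.0 = 50.65 t
  CaO: 40.67% × 500.0 = 203.4 t
  SiO2: 42.95% × 500.0 = 214.8 t
  ZrO2: 6.246% × 500.0 = 31.23 t
Oxide-by-oxide audit using the reported weights, under the basis named above (summed amounts equal target values once rounding is allowed for):
  K2O: 74.50·0.6799 = 50.65 t (target 50.65 t)
  CaO: 387.8·0.4825 + 28.95·0.5609 = 203.4 t (target 203.4 t)
  SiO2: 387.8·0.5145 + 46.51·0.3275 = 214.8 t (target 214.8 t)
  ZrO2: 46.51·0.6715 = 31.23 t (target 31.23 t)
Mass balance on the glass: whole batch net of LOI = 500.0 t (the targets, summed, come to 500.0 t; basis as stated: 500.0 t — a pure rounding effect).
Summing the batch: Σ batch = 537.8 t; LOI removed, Σ of batch·LOI: 37.77 t; glass ÷ batch gives a yield of 92.98%.

Batch per 500.0 t vitreous product:
  CaSiO3: 387.8 t
  CaCO3: 28.95 t
  zircon sand: 46.51 t
  potassium carbonate: 74.50 t
Total batch = 537.8 t; LOI loss = 37.77 t; yield = 92.98%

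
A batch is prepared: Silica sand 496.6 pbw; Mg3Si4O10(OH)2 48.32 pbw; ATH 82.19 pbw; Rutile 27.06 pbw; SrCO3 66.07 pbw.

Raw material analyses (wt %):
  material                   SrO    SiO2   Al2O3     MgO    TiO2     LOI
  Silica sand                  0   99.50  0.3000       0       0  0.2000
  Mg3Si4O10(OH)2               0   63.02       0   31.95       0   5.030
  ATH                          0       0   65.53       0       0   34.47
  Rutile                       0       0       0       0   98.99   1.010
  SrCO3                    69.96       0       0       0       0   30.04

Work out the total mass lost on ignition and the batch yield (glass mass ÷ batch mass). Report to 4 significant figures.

LOI loss = 51.88 pbw; glass = 668.4 pbw; yield = 92.80%

All arithmetic maintains full precision at every stage — rounding to 4 significant digits extends to each intermediate as shown — every reported number carries a single rounding. The derived quantities, including the five compositions, LOI, the totals, glass mass, yield, are computed starting from the weights on 668.4 pbw of glass at full precision, as given in the problem or the answer.
Each material's LOI contribution:
  Silica sand: 496.6 × 0.002000 = 0.9932 pbw
  Mg3Si4O10(OH)2: 48.32 × 0.05030 = 2.430 pbw
  ATH: 82.19 × 0.3447 = 28.33 pbw
  Rutile: 27.06 × 0.01010 = 0.2733 pbw
  SrCO3: 66.07 × 0.3004 = 19.85 pbw
Total LOI = 51.88 pbw
Glass = batch − LOI = 720.2 − 51.88 = 668.4 pbw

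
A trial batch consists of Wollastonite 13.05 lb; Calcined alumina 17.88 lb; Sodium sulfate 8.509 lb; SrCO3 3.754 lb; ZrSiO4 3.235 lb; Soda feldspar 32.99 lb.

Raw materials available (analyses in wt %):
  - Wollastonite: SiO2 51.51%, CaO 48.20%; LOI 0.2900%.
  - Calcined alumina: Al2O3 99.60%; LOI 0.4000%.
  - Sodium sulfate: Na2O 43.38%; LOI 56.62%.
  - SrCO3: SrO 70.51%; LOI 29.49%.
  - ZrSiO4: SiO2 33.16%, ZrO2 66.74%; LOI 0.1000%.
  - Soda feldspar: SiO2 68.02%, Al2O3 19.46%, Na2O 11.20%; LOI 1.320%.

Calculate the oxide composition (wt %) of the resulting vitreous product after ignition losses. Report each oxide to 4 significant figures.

Each numeric step runs at full precision at each step; the intermediate values are shown rounded off to 4 significant digits as written. Every reported value includes exactly one rounding — all derived quantities, which include the yield, totals, ignition loss, net glass mass, the six compositions, are rebuilt at exact precision, as written in either problem or answer, from the weighed amounts at 72.95 lb of glass.
Oxide-by-oxide delivered mass:
  SiO2: 13.05·0.5151 + 3.235·0.3316 + 32.99·0.6802 = 30.23 lb
  SrO: 3.754·0.7051 = 2.647 lb
  ZrO2: 3.235·0.6674 = 2.159 lb
  Al2O3: 17.88·0.9960 + 32.99·0.1946 = 24.23 lb
  CaO: 13.05·0.4820 = 6.290 lb
  Na2O: 8.509·0.4338 + 32.99·0.1120 = 7.386 lb
LOI: 13.05·0.002900 + 17.88·0.004000 + 8.509·0.5662 + 3.754·0.2949 + 3.235·0.001000 + 32.99·0.01320 = 6.473 lb
Glass mass = batch − LOI = 79.42 − 6.473 = 72.95 lb (matching Σ of the oxides)
wt %: oxide over glass, times 100

Glass mass = 72.95 lb (batch 79.42 − LOI 6.473).
Composition: SiO2 41.45%, SrO 3.629%, ZrO2 2.960%, Al2O3 33.21%, CaO 8.623%, Na2O 10.13%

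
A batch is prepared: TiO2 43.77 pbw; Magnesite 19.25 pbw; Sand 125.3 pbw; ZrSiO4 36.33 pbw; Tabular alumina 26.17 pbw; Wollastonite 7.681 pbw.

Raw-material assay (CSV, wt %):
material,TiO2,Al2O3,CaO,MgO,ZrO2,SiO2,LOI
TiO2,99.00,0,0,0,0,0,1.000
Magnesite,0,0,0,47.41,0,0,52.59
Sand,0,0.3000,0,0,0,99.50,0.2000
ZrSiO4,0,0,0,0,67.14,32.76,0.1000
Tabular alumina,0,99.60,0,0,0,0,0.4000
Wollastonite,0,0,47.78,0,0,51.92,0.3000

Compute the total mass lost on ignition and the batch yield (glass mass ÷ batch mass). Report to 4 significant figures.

The intermediate values are printed, rounded to four significant figures, in the working — exact precision is carried from start to finish. Exactly one rounding lands on every reported result — derived quantities, which include net glass mass, ignition loss, six oxide percentages, totals, the yield, are re-derived in exact precision, exactly as shown in either problem or answer, from the batch weights on 247.5 pbw of glass.
Ignition loss by material:
  TiO2: 43.77 × 0.01000 = 0.4377 pbw
  Magnesite: 19.25 × 0.5259 = 10.12 pbw
  Sand: 125.3 × 0.002000 = 0.2506 pbw
  ZrSiO4: 36.33 × 0.001000 = 0.03633 pbw
  Tabular alumina: 26.17 × 0.004000 = 0.1047 pbw
  Wollastonite: 7.681 × 0.003000 = 0.02304 pbw
Total LOI = 10.98 pbw
Glass = batch − LOI = 258.5 − 10.98 = 247.5 pbw

LOI loss = 10.98 pbw; glass = 247.5 pbw; yield = 95.75%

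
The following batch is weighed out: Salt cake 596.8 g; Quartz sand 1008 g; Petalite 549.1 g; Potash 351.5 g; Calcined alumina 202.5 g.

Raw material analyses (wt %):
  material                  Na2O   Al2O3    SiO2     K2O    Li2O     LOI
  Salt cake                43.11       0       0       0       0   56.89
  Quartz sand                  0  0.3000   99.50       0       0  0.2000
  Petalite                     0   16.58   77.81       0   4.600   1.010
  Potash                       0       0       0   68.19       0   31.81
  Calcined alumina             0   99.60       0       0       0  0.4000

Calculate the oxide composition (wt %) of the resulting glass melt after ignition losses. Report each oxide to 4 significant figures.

Glass mass = 2248 g (batch 2708 − LOI 459.7).
Composition: Na2O 11.44%, Al2O3 13.16%, SiO2 63.62%, K2O 10.66%, Li2O 1.124%

The working math holds full float precision in every operation. The intermediate values are displayed rounded off to 4 significant digits in the printout — a single rounding finalizes each reported value — the derived quantities (the five compositions, glass mass, ignition loss, the yield, totals) are rebuilt in full float precision starting from the weights at 2248 g of glass, as set out in either problem or answer.
Delivered oxide masses:
  Na2O: 596.8·0.4311 = 257.3 g
  Al2O3: 1008·0.003000 + 549.1·0.1658 + 202.5·0.9960 = 295.8 g
  SiO2: 1008·0.9950 + 549.1·0.7781 = 1430 g
  K2O: 351.5·0.6819 = 239.7 g
  Li2O: 549.1·0.04600 = 25.26 g
LOI: 596.8·0.5689 + 1008·0.002000 + 549.1·0.01010 + 351.5·0.3181 + 202.5·0.004000 = 459.7 g
Glass mass = batch − LOI = 2708 − 459.7 = 2248 g (consistent with Σ oxide mass)
percent by weight: oxide/glass ×100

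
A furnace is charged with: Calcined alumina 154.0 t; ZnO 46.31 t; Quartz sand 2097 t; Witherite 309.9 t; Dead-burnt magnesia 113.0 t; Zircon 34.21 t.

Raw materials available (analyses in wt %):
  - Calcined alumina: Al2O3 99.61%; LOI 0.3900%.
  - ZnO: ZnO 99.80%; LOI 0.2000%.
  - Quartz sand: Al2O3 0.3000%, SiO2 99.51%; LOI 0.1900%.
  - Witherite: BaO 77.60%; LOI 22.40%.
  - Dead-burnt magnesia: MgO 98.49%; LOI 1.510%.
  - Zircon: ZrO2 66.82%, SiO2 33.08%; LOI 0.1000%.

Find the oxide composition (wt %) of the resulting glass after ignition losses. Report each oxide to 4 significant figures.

Working values are shown (rounded to 4 significant digits) as written; all arithmetic runs at full float precision at every stage — every reported result is rounded just once — all derived quantities, including the yield, the six compositions, LOI, glass mass, the totals, are recomputed from the batch weights per 2679 t of glass at full float precision as set out in the question or the answer.
Oxide masses out of the charge:
  ZnO: 46.31·0.9980 = 46.22 t
  BaO: 309.9·0.7760 = 240.5 t
  ZrO2: 34.21·0.6682 = 22.86 t
  MgO: 113.0·0.9849 = 111.3 t
  Al2O3: 154.0·0.9961 + 2097·0.003000 = 159.7 t
  SiO2: 2097·0.9951 + 34.21·0.3308 = 2098 t
LOI: 154.0·0.003900 + 46.31·0.002000 + 2097·0.001900 + 309.9·0.2240 + 113.0·0.01510 + 34.21·0.001000 = 75.84 t
The glass mass, total less LOI, = 2754 − 75.84 = 2679 t (consistent with Σ oxide mass)
wt % = oxide mass / glass mass × 100

Glass mass = 2679 t (batch 2754 − LOI 75.84).
Composition: ZnO 1.725%, BaO 8.978%, ZrO2 0.8534%, MgO 4.155%, Al2O3 5.962%, SiO2 78.33%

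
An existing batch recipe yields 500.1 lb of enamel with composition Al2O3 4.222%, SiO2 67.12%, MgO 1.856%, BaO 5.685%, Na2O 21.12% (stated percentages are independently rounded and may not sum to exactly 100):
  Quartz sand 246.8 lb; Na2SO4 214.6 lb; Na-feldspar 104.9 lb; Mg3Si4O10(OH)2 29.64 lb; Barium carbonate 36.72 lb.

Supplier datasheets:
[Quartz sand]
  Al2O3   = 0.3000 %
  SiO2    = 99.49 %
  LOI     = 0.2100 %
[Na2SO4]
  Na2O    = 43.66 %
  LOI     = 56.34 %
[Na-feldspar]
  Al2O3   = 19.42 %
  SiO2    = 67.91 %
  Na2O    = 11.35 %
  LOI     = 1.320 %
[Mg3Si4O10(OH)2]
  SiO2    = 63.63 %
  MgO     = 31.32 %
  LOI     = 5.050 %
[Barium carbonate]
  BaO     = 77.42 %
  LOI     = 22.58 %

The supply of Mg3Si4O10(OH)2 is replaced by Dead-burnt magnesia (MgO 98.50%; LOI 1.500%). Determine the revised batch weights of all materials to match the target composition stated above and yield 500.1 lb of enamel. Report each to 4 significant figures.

Revised batch per 500.1 lb enamel:
  Quartz sand: 266.0 lb
  Na2SO4: 214.7 lb
  Na-feldspar: 104.6 lb
  Dead-burnt magnesia: 9.423 lb
  Barium carbonate: 36.72 lb
Total batch = 631.4 lb; LOI loss = 131.3 lb

The intermediate values are displayed, rounded to 4 significant figures, between the steps — each numeric step keeps exact precision all the way through — a single rounding produces every reported result. All derived quantities (LOI, the five compositions, totals, glass mass, the yield) are computed from the weighed amounts on 500.1 lb of glass at exact precision as given in the problem or answer text.
Oxide-by-oxide targets in 500.1 lb enamel:
  Al2O3: 4.222% × 500.1 = 21.11 lb
  SiO2: 67.12% × 500.1 = 335.7 lb
  MgO: 1.856% × 500.1 = 9.282 lb
  BaO: 5.685% × 500.1 = 28.43 lb
  Na2O: 21.12% × 500.1 = 105.6 lb
Balance tally, oxide-wise, given the weights on record, for the quoted basis mass (oxide sums agree with the targets exact up to rounding of places):
  Al2O3: 266.0·0.003000 + 104.6·0.1942 = 21.11 lb (target 21.11 lb)
  SiO2: 266.0·0.9949 + 104.6·0.6791 = 335.7 lb (target 335.7 lb)
  MgO: 9.423·0.9850 = 9.282 lb (target 9.282 lb)
  BaO: 36.72·0.7742 = 28.43 lb (target 28.43 lb)
  Na2O: 214.7·0.4366 + 104.6·0.1135 = 105.6 lb (target 105.6 lb)
Glass-mass sanity pass: net batch after ignition = 500.1 lb (oxide target masses add up to 500.1 lb; versus the stated basis of 500.1 lb — rounding explains the deltas).
Batch grand total — Σ batch = 631.4 lb; LOI loss = Σ batch·LOI = 131.3 lb; as yield: glass ÷ batch → 79.20%.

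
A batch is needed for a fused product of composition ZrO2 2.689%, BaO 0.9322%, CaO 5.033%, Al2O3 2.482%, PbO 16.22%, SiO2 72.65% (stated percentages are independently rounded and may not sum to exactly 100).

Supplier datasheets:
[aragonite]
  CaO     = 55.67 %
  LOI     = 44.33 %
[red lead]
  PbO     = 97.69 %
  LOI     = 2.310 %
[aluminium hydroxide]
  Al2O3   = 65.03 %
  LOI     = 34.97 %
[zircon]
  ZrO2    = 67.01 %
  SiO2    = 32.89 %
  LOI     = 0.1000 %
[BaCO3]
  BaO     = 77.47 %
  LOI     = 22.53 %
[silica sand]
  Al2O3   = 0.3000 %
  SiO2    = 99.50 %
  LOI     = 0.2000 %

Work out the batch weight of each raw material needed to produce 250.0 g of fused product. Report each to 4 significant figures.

Intermediates appear (rounded to four significant figures) as written — the whole derivation keeps full float precision at each step — every reported result takes exactly one rounding; derived quantities, which include the six compositions, totals, the yield, ignition loss, net glass mass, are rebuilt in exact precision, as set out in question or answer, starting from the weights on 250.0 g of glass.
Oxide-by-oxide targets in 250.0 g fused product:
  ZrO2: 2.689% × 250.0 = 6.722 g
  BaO: 0.9322% × 250.0 = 2.331 g
  CaO: 5.033% × 250.0 = 12.58 g
  Al2O3: 2.482% × 250.0 = 6.205 g
  PbO: 16.22% × 250.0 = 40.55 g
  SiO2: 72.65% × 250.0 = 181.6 g
Verifying the oxide balance applying the batch weights above, for the quoted basis mass (sum by sum, the targets are met inside rounding margins):
  ZrO2: 10.03·0.6701 = 6.721 g (target 6.722 g)
  BaO: 3.008·0.7747 = 2.330 g (target 2.331 g)
  CaO: 22.60·0.5567 = 12.58 g (target 12.58 g)
  Al2O3: 8.715·0.6503 + 179.2·0.003000 = 6.205 g (target 6.205 g)
  PbO: 41.51·0.9769 = 40.55 g (target 40.55 g)
  SiO2: 10.03·0.3289 + 179.2·0.9950 = 181.6 g (target 181.6 g)
Glass-mass closure: batch total minus LOI = 250.0 g (the targets, summed, come to 250.0 g; basis as stated: 250.0 g — differing by rounding only).
Summing the batch: Σ batch = 265.1 g; the LOI term Σ batch·LOI equals 15.07 g; yield = glass ÷ total batch = 94.31%.

Batch per 250.0 g fused product:
  aragonite: 22.60 g
  red lead: 41.51 g
  aluminium hydroxide: 8.715 g
  zircon: 10.03 g
  BaCO3: 3.008 g
  silica sand: 179.2 g
Total batch = 265.1 g; LOI loss = 15.07 g; yield = 94.31%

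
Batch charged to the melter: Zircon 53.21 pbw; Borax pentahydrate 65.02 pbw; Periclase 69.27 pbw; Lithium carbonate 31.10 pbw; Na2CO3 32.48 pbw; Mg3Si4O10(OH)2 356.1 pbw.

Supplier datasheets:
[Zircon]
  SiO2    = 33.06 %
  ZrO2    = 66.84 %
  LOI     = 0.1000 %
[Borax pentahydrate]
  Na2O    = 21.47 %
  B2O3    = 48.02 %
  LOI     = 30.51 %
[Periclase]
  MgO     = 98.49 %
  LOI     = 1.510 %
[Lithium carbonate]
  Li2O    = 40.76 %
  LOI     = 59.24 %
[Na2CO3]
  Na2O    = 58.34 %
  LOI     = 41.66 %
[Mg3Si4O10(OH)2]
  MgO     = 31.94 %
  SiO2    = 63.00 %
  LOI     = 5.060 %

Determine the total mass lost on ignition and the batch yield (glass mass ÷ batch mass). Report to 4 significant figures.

LOI loss = 70.91 pbw; glass = 536.3 pbw; yield = 88.32%

Values along the way are rounded to 4 significant digits when quoted — the whole derivation maintains exact precision from start to finish — each reported result takes just one rounding — derived quantities are re-derived from the weighed amounts for 536.3 pbw of glass at full precision (totals, the yield, six oxide percentages, glass mass, LOI) as given in problem or answer.
LOI of each material in turn:
  Zircon: 53.21 × 0.001000 = 0.05321 pbw
  Borax pentahydrate: 65.02 × 0.3051 = 19.84 pbw
  Periclase: 69.27 × 0.01510 = 1.046 pbw
  Lithium carbonate: 31.10 × 0.5924 = 18.42 pbw
  Na2CO3: 32.48 × 0.4166 = 13.53 pbw
  Mg3Si4O10(OH)2: 356.1 × 0.05060 = 18.02 pbw
Total LOI = 70.91 pbw
Glass = batch − LOI = 607.2 − 70.91 = 536.3 pbw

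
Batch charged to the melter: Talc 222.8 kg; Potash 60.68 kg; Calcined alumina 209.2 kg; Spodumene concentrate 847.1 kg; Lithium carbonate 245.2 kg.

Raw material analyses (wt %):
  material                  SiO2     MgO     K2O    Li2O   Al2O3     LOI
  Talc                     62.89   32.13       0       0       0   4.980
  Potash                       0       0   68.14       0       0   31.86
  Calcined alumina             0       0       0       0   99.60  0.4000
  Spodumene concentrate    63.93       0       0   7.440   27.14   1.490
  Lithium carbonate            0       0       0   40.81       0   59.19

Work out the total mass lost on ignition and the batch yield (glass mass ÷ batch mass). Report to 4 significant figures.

LOI loss = 189.0 kg; glass = 1396 kg; yield = 88.07%

Working values are shown, rounded to 4 significant digits, across the worked steps — every computation runs at full precision at each step — exactly one rounding lands on each reported figure; the derived quantities are rebuilt starting from the weights for 1396 kg of glass at exact precision (the five compositions, ignition loss, totals, glass mass, the yield) as given in the problem or answer text.
Material-by-material LOI:
  Talc: 222.8 × 0.04980 = 11.10 kg
  Potash: 60.68 × 0.3186 = 19.33 kg
  Calcined alumina: 209.2 × 0.004000 = 0.8368 kg
  Spodumene concentrate: 847.1 × 0.01490 = 12.62 kg
  Lithium carbonate: 245.2 × 0.5919 = 145.1 kg
Total LOI = 189.0 kg
Glass = batch − LOI = 1585 − 189.0 = 1396 kg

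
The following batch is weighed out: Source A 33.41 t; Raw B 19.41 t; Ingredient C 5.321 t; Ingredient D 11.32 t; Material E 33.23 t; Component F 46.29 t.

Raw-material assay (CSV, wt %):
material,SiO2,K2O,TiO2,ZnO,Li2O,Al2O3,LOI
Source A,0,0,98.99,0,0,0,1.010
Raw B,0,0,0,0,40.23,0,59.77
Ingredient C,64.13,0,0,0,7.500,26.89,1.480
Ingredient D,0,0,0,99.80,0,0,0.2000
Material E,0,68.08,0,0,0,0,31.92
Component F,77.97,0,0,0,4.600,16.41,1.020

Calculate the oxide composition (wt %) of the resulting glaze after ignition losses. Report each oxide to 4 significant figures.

Glass mass = 125.9 t (batch 149.0 − LOI 23.12).
Composition: SiO2 31.39%, K2O 17.97%, TiO2 26.28%, ZnO 8.976%, Li2O 8.213%, Al2O3 7.172%

Rounding to four significant digits governs every working value as shown — all arithmetic carries full precision through every step — each reported number takes a single rounding. The derived quantities, which include glass mass, six oxide percentages, the totals, yield, LOI, are recomputed at full float precision, precisely as stated by either problem or answer, from the batch weights on 125.9 t of glass.
Mass of each oxide from the mix:
  SiO2: 5.321·0.6413 + 46.29·0.7797 = 39.50 t
  K2O: 33.23·0.6808 = 22.62 t
  TiO2: 33.41·0.9899 = 33.07 t
  ZnO: 11.32·0.9980 = 11.30 t
  Li2O: 19.41·0.4023 + 5.321·0.07500 + 46.29·0.04600 = 10.34 t
  Al2O3: 5.321·0.2689 + 46.29·0.1641 = 9.027 t
LOI: 33.41·0.01010 + 19.41·0.5977 + 5.321·0.01480 + 11.32·0.002000 + 33.23·0.3192 + 46.29·0.01020 = 23.12 t
Resulting glass, batch − LOI: 149.0 − 23.12 = 125.9 t (equal to the oxide-mass sum)
percent by weight: oxide/glass ×100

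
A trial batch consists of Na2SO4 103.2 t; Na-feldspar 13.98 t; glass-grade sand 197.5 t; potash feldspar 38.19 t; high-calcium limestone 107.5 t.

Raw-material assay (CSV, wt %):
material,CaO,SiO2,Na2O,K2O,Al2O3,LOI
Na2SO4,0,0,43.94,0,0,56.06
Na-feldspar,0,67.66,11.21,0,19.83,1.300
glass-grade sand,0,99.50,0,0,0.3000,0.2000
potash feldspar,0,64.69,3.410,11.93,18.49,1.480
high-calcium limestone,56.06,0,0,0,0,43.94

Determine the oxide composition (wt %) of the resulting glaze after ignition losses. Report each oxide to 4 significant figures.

Glass mass = 354.1 t (batch 460.4 − LOI 106.2).
Composition: CaO 17.02%, SiO2 65.14%, Na2O 13.61%, K2O 1.287%, Al2O3 2.944%

The intermediate values appear, rounded to four significant digits, at each printed step — all arithmetic carries full float precision at all times. Every reported value is rounded a single time. All derived quantities, including ignition loss, five oxide percentages, glass mass, totals, yield, are carried using the weight values on 354.1 t of glass at full float precision as set out in the question or the answer.
Oxide-by-oxide delivered mass:
  CaO: 107.5·0.5606 = 60.26 t
  SiO2: 13.98·0.6766 + 197.5·0.9950 + 38.19·0.6469 = 230.7 t
  Na2O: 103.2·0.4394 + 13.98·0.1121 + 38.19·0.03410 = 48.22 t
  K2O: 38.19·0.1193 = 4.556 t
  Al2O3: 13.98·0.1983 + 197.5·0.003000 + 38.19·0.1849 = 10.43 t
LOI: 103.2·0.5606 + 13.98·0.01300 + 197.5·0.002000 + 38.19·0.01480 + 107.5·0.4394 = 106.2 t
Resulting glass, batch − LOI: 460.4 − 106.2 = 354.1 t (equal to the oxide-mass sum)
wt % = 100 × oxide mass / glass mass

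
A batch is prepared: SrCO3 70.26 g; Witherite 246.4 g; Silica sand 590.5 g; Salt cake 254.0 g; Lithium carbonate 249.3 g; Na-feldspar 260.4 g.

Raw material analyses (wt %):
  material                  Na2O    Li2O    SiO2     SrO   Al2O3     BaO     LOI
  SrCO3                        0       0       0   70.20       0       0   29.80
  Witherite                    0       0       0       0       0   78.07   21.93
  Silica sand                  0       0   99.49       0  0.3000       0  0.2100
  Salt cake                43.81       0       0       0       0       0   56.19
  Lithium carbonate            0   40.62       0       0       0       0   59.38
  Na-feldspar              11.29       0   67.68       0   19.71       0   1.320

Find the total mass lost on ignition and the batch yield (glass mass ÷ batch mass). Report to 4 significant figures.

LOI loss = 370.4 g; glass = 1300 g; yield = 77.83%

Each numeric step holds exact precision at every stage. The intermediate values are printed, rounded to 4 significant figures, at each printed step — every reported figure carries a single rounding. All derived quantities (totals, the six compositions, yield, LOI, net glass mass) are computed from the weighed amounts per 1300 g of glass in exact precision, as they appear in problem or answer.
Material-by-material LOI:
  SrCO3: 70.26 × 0.2980 = 20.94 g
  Witherite: 246.4 × 0.2193 = 54.04 g
  Silica sand: 590.5 × 0.002100 = 1.240 g
  Salt cake: 254.0 × 0.5619 = 142.7 g
  Lithium carbonate: 249.3 × 0.5938 = 148.0 g
  Na-feldspar: 260.4 × 0.01320 = 3.437 g
Total LOI = 370.4 g
Glass = batch − LOI = 1671 − 370.4 = 1300 g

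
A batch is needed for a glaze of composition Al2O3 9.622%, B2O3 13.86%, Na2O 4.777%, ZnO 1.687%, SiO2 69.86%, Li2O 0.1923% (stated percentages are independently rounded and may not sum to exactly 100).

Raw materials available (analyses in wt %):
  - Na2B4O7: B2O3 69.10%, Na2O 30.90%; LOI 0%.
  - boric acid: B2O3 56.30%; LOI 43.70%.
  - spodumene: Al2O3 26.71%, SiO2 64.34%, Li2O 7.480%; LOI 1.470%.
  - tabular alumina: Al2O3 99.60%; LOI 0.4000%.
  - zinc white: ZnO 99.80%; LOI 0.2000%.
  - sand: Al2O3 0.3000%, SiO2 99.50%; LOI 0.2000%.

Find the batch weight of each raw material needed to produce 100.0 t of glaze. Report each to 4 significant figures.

Batch per 100.0 t glaze:
  Na2B4O7: 15.46 t
  boric acid: 5.644 t
  spodumene: 2.571 t
  tabular alumina: 8.765 t
  zinc white: 1.690 t
  sand: 68.55 t
Total batch = 102.7 t; LOI loss = 2.680 t; yield = 97.39%

The whole derivation runs at exact precision from start to finish. In-progress results are displayed rounded to 4 significant figures as written — every reported value takes just one rounding; all derived quantities (totals, six oxide percentages, ignition loss, glass mass, yield) are carried in full precision using the weight values at 100.0 t of glass, exactly as shown in problem or answer.
Target masses of each oxide per 100.0 t glaze:
  Al2O3: 9.622% × 100.0 = 9.622 t
  B2O3: 13.86% × 100.0 = 13.86 t
  Na2O: 4.777% × 100.0 = 4.777 t
  ZnO: 1.687% × 100.0 = 1.687 t
  SiO2: 69.86% × 100.0 = 69.86 t
  Li2O: 0.1923% × 100.0 = 0.1923 t
Oxide-by-oxide audit working from each reported weight, per the basis as stated (delivered sums recover each target inside rounding margins):
  Al2O3: 2.571·0.2671 + 8.765·0.9960 + 68.55·0.003000 = 9.622 t (target 9.622 t)
  B2O3: 15.46·0.6910 + 5.644·0.5630 = 13.86 t (target 13.86 t)
  Na2O: 15.46·0.3090 = 4.777 t (target 4.777 t)
  ZnO: 1.690·0.9980 = 1.687 t (target 1.687 t)
  SiO2: 2.571·0.6434 + 68.55·0.9950 = 69.86 t (target 69.86 t)
  Li2O: 2.571·0.07480 = 0.1923 t (target 0.1923 t)
Auditing the glass mass value: batch Σ − ignition loss = 100.0 t (the Σ of target masses is 100.0 t; basis as stated: 100.0 t — any gap is answer rounding).
Summing the batch: Σ batch = 102.7 t; LOI loss = Σ batch·LOI = 2.680 t; yield, glass over the total, = 97.39%.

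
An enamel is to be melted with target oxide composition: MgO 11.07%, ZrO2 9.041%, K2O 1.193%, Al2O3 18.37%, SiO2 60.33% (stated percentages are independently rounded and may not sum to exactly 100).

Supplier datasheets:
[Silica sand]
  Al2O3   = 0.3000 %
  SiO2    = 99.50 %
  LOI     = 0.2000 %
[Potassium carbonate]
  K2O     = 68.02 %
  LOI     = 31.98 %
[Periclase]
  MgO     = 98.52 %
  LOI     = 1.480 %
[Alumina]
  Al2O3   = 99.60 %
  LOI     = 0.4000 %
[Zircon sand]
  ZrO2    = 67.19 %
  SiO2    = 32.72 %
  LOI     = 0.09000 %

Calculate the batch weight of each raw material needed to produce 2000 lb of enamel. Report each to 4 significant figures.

Mid-chain values are shown rounded to four significant digits at each printed step — the working math carries full float precision in all steps. Each reported figure is rounded just once — the derived quantities (glass mass, LOI, five oxide percentages, totals, the yield) are computed in exact precision from the batch weights per 2000 lb of glass, exactly as shown in problem or answer.
Target oxide masses per 2000 lb enamel:
  MgO: 11.07% × 2000 = 221.4 lb
  ZrO2: 9.041% × 2000 = 180.8 lb
  K2O: 1.193% × 2000 = 23.86 lb
  Al2O3: 18.37% × 2000 = 367.4 lb
  SiO2: 60.33% × 2000 = 1207 lb
A balance pass over the oxides, with the batch weights as given, on the stated basis (sums match the target masses within answer rounding):
  MgO: 224.7·0.9852 = 221.4 lb (target 221.4 lb)
  ZrO2: 269.1·0.6719 = 180.8 lb (target 180.8 lb)
  K2O: 35.08·0.6802 = 23.86 lb (target 23.86 lb)
  Al2O3: 1124·0.003000 + 365.5·0.9960 = 367.4 lb (target 367.4 lb)
  SiO2: 1124·0.9950 + 269.1·0.3272 = 1206 lb (target 1207 lb)
Glass-mass closure: the batch minus its LOI: 2000 lb (the Σ of target masses is 2000 lb; with the basis standing at 2000 lb — deltas are rounding alone).
Adding the batch up: Σ batch = 2018 lb; loss to ignition Σ batch·LOI = 18.50 lb; as yield: glass ÷ batch → 99.08%.

Batch per 2000 lb enamel:
  Silica sand: 1124 lb
  Potassium carbonate: 35.08 lb
  Periclase: 224.7 lb
  Alumina: 365.5 lb
  Zircon sand: 269.1 lb
Total batch = 2018 lb; LOI loss = 18.50 lb; yield = 99.08%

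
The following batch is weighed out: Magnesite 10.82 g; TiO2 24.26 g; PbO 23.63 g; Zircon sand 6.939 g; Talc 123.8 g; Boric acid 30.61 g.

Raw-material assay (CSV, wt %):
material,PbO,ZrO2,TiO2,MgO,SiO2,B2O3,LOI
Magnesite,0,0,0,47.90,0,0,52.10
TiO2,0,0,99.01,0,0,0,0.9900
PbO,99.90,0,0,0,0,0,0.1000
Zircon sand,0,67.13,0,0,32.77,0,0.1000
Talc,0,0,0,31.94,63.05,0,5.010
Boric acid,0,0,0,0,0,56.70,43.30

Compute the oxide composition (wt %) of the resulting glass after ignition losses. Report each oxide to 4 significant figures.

Mid-chain values are shown (rounded to four significant digits) within the worked lines — every computation runs at full precision through the solve; every reported number carries a single rounding; all derived quantities, including six oxide percentages, the yield, LOI, net glass mass, the totals, are computed from the weighed amounts for 194.7 g of glass at exact precision, as given in problem or answer.
Oxide masses out of the charge:
  PbO: 23.63·0.9990 = 23.61 g
  ZrO2: 6.939·0.6713 = 4.658 g
  TiO2: 24.26·0.9901 = 24.02 g
  MgO: 10.82·0.4790 + 123.8·0.3194 = 44.72 g
  SiO2: 6.939·0.3277 + 123.8·0.6305 = 80.33 g
  B2O3: 30.61·0.5670 = 17.36 g
LOI: 10.82·0.5210 + 24.26·0.009900 + 23.63·0.001000 + 6.939·0.001000 + 123.8·0.05010 + 30.61·0.4330 = 25.36 g
Net of LOI, the glass mass = 220.1 − 25.36 = 194.7 g (= Σ oxide masses)
wt % = oxide mass / glass mass × 100

Glass mass = 194.7 g (batch 220.1 − LOI 25.36).
Composition: PbO 12.12%, ZrO2 2.393%, TiO2 12.34%, MgO 22.97%, SiO2 41.26%, B2O3 8.914%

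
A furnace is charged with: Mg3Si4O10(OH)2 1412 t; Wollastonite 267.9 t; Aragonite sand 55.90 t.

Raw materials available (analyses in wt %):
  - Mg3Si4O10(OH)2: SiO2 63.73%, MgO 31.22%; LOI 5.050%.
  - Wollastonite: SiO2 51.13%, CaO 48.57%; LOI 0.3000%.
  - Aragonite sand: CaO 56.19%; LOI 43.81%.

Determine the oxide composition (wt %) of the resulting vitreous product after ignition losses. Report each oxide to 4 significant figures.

All internal work runs at full float precision throughout; in-progress results are shown rounded to 4 significant figures between the steps — every reported number is rounded exactly once; the derived quantities, which include three oxide percentages, ignition loss, the totals, net glass mass, yield, are computed in exact precision, precisely as stated by the problem or answer text, from the weighed amounts for 1639 t of glass.
Delivered oxide masses:
  SiO2: 1412·0.6373 + 267.9·0.5113 = 1037 t
  CaO: 267.9·0.4857 + 55.90·0.5619 = 161.5 t
  MgO: 1412·0.3122 = 440.8 t
LOI: 1412·0.05050 + 267.9·0.003000 + 55.90·0.4381 = 96.60 t
Glass = total batch minus LOI = 1736 − 96.60 = 1639 t (matching Σ of the oxides)
percent share: oxide ÷ glass, ×100

Glass mass = 1639 t (batch 1736 − LOI 96.60).
Composition: SiO2 63.25%, CaO 9.854%, MgO 26.89%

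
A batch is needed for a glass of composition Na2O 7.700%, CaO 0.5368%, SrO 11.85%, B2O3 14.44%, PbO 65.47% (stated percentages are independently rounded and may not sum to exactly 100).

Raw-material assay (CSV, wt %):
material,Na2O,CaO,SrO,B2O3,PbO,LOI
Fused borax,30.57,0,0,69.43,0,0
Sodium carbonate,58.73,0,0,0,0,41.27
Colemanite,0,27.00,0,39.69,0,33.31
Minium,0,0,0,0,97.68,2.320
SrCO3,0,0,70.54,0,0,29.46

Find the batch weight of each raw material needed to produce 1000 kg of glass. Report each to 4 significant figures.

Batch per 1000 kg glass:
  Fused borax: 196.6 kg
  Sodium carbonate: 28.77 kg
  Colemanite: 19.88 kg
  Minium: 670.2 kg
  SrCO3: 168.0 kg
Total batch = 1083 kg; LOI loss = 83.54 kg; yield = 92.29%

Values along the way are displayed, rounded to four significant figures, within the worked lines — all arithmetic carries full float precision in every operation — every reported figure sees exactly one rounding. The derived quantities (the five compositions, the yield, the totals, glass mass, ignition loss) are re-derived at full float precision starting from the weights per 1000 kg of glass, exactly as shown in either problem or answer.
The oxide mass targets at 1000 kg glass:
  Na2O: 7.700% × 1000 = 77.00 kg
  CaO: 0.5368% × 1000 = 5.368 kg
  SrO: 11.85% × 1000 = 118.5 kg
  B2O3: 14.44% × 1000 = 144.4 kg
  PbO: 65.47% × 1000 = 654.7 kg
Sums-versus-targets review using the reported weights, on the stated basis (sums match the target masses exact up to rounding of places):
  Na2O: 196.6·0.3057 + 28.77·0.5873 = 77.00 kg (target 77.00 kg)
  CaO: 19.88·0.2700 = 5.368 kg (target 5.368 kg)
  SrO: 168.0·0.7054 = 118.5 kg (target 118.5 kg)
  B2O3: 196.6·0.6943 + 19.88·0.3969 = 144.4 kg (target 144.4 kg)
  PbO: 670.2·0.9768 = 654.7 kg (target 654.7 kg)
Consistency of the glass mass: the batch minus its LOI: 999.9 kg (the Σ of target masses is 1000 kg; versus the stated basis of 1000 kg — any gap is answer rounding).
Summing the batch: Σ batch = 1083 kg; LOI removed, Σ of batch·LOI: 83.54 kg; as yield: glass ÷ batch → 92.29%.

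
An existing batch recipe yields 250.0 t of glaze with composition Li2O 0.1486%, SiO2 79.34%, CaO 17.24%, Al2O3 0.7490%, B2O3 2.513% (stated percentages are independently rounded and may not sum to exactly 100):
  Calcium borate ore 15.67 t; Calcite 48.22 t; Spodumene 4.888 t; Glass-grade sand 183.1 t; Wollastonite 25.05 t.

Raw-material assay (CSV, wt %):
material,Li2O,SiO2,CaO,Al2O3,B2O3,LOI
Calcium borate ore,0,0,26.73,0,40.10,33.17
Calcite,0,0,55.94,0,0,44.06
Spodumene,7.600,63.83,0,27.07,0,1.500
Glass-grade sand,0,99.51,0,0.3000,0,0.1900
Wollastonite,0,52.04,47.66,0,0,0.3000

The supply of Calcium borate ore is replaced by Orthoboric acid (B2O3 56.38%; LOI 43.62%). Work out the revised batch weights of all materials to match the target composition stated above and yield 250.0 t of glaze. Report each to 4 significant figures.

Revised batch per 250.0 t glaze:
  Orthoboric acid: 11.14 t
  Calcite: 55.71 t
  Spodumene: 4.888 t
  Glass-grade sand: 183.1 t
  Wollastonite: 25.05 t
Total batch = 279.9 t; LOI loss = 29.90 t

All arithmetic holds exact precision at each step; working values are shown with 4-significant-digit rounding in the printout — exactly one rounding lands on each reported value — the derived quantities, which include LOI, totals, the yield, net glass mass, five oxide percentages, are rebuilt in exact precision, as quoted within the problem or answer text, from the batch weights at 250.0 t of glass.
Target oxide masses per 250.0 t glaze:
  Li2O: 0.1486% × 250.0 = 0.3715 t
  SiO2: 79.34% × 250.0 = 198.4 t
  CaO: 17.24% × 250.0 = 43.10 t
  Al2O3: 0.7490% × 250.0 = 1.872 t
  B2O3: 2.513% × 250.0 = 6.282 t
Mass-balance tally per oxide with the batch weights as given, against the basis in use (each sum matches its target mass exact up to rounding of places):
  Li2O: 4.888·0.07600 = 0.3715 t (target 0.3715 t)
  SiO2: 4.888·0.6383 + 183.1·0.9951 + 25.05·0.5204 = 198.4 t (target 198.4 t)
  CaO: 55.71·0.5594 + 25.05·0.4766 = 43.10 t (target 43.10 t)
  Al2O3: 4.888·0.2707 + 183.1·0.003000 = 1.872 t (target 1.872 t)
  B2O3: 11.14·0.5638 = 6.281 t (target 6.282 t)
Consistency of the glass mass: whole batch net of LOI = 250.0 t (the Σ of target masses is 250.0 t; with the basis standing at 250.0 t — a pure rounding effect).
Summing the batch: Σ batch = 279.9 t; LOI removed, Σ of batch·LOI: 29.90 t; yield: glass divided by total = 89.32%.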